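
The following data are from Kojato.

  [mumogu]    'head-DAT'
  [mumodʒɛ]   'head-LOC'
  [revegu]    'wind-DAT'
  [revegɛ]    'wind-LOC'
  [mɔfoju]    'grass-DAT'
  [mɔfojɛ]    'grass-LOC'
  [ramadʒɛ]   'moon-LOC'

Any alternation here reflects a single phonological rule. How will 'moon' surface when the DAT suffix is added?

[ramagu]

The root 'head' surfaces as [mumogu] and [mumodʒɛ], with a stem-final [g] ~ [dʒ] alternation.
But 'wind' keeps [g] in both environments ([revegu], [revegɛ]), so there is no rule changing /g/ to [dʒ] before the LOC suffix.
The underlying segment must be /dʒ/; palato-alveolar /dʒ/ becomes [g] when no front vowel follows, yielding [g] there.
The one attested form of 'moon', [ramadʒɛ], shows underlying /ramadʒ/. Applying the same rule when no front vowel follows gives [ramagu].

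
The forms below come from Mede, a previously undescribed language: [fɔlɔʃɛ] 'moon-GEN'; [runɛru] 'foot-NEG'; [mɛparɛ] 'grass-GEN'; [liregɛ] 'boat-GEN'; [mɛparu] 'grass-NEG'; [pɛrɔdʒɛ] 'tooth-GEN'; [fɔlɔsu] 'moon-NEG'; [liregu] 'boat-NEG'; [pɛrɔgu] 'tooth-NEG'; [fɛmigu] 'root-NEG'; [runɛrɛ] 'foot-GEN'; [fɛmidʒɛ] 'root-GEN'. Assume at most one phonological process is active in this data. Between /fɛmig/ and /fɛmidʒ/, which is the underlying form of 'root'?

/fɛmidʒ/

'root' shows [dʒ] ~ [g] at the end of the stem ([fɛmidʒɛ] vs [fɛmigu]).
The stem 'boat' ([liregɛ], [liregu]) shows [g] unchanged in both environments, so [g] cannot be basic with [dʒ] derived before the GEN suffix.
So /dʒ/ is underlying, and a rule of depalatalization — palato-alveolar /dʒ/ and /ʃ/ become [g] and [s] when no front vowel follows — gives [g].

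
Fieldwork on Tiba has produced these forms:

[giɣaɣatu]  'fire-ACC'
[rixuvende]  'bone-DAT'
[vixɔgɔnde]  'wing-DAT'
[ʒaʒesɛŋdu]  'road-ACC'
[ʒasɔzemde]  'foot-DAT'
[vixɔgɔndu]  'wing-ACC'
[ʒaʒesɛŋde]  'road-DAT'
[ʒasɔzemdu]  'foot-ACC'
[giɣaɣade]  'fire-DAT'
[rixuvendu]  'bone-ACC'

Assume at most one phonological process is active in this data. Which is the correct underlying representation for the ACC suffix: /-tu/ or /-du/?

The ACC morpheme has two allomorphs, [-du] and [-tu].
The DAT suffix, which begins with [d], is invariant after every stem; so [d] is not altered by any rule here.
The ACC suffix is therefore /-tu/ underlyingly, with post-nasal voicing: voiceless stops become voiced after a nasal.

/-tu/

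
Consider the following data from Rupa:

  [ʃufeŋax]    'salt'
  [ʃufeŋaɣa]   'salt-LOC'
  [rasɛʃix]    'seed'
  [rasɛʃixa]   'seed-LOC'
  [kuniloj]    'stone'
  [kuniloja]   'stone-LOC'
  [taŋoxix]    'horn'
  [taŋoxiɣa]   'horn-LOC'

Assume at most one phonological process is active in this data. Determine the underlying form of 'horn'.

/taŋoxiɣ/

The root 'horn' surfaces as [taŋoxix] and [taŋoxiɣa], with a stem-final [x] ~ [ɣ] alternation.
Compare 'seed', with invariant [x] in [rasɛʃix] and [rasɛʃixa]: an analysis with underlying /x/ and a rule producing [ɣ] before the LOC suffix would wrongly predict alternation here too.
The alternation reflects word-final obstruent devoicing: voiced obstruents become voiceless word-finally. /ɣ/ is underlying.
The underlying form of 'horn' is therefore /taŋoxiɣ/.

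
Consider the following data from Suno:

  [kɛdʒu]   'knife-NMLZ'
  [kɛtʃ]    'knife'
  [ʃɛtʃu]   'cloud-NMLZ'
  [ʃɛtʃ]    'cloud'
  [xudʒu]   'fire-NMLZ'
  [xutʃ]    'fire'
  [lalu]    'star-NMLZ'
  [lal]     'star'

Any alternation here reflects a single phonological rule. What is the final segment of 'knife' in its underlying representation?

'knife' shows [dʒ] ~ [tʃ] at the end of the stem ([kɛdʒu] vs [kɛtʃ]).
The stem 'cloud' ([ʃɛtʃu], [ʃɛtʃ]) shows [tʃ] unchanged in both environments, so [tʃ] cannot be basic with [dʒ] derived before the NMLZ suffix.
So /dʒ/ is underlying, and a rule of word-final obstruent devoicing — voiced obstruents become voiceless word-finally — gives [tʃ].

/dʒ/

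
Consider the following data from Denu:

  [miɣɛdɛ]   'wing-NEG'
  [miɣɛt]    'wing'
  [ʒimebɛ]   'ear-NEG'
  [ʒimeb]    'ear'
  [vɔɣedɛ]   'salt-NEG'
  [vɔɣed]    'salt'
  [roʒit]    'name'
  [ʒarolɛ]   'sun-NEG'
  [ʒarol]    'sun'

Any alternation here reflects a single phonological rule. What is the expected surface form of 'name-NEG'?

The stem for 'wing' ends in [d] in [miɣɛdɛ] but [t] in [miɣɛt].
Compare 'salt', with invariant [d] in [vɔɣedɛ] and [vɔɣed]: an analysis with underlying /d/ and a rule producing [t] in isolation would wrongly predict alternation here too.
The alternation reflects intervocalic voicing: voiceless stops become voiced between vowels. /t/ is underlying.
The one attested form of 'name', [roʒit], shows underlying /roʒit/. Applying the same rule between vowels gives [roʒidɛ].

[roʒidɛ]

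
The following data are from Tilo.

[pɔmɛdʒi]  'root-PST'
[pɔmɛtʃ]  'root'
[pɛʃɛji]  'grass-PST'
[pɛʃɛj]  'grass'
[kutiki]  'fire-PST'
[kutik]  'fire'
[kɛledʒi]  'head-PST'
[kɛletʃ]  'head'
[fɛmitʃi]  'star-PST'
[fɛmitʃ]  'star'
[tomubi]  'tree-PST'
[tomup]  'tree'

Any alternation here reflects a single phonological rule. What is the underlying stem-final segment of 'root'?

/dʒ/

In [pɔmɛdʒi] and [pɔmɛtʃ] the final segment of 'root' alternates: [dʒ] ~ [tʃ].
Compare 'star', with invariant [tʃ] in [fɛmitʃi] and [fɛmitʃ]: an analysis with underlying /tʃ/ and a rule producing [dʒ] before the PST suffix would wrongly predict alternation here too.
So /dʒ/ is underlying, and a rule of word-final obstruent devoicing — voiced obstruents become voiceless word-finally — gives [tʃ].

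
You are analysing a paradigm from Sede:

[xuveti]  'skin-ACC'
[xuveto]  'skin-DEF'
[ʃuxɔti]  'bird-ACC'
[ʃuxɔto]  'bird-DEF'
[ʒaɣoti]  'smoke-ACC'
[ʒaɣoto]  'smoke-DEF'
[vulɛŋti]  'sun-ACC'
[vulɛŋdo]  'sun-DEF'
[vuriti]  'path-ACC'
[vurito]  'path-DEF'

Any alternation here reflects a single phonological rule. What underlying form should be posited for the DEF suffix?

The DEF morpheme has two allomorphs, [-do] and [-to].
The ACC suffix, which begins with [t], is invariant after every stem; so [t] is not altered by any rule here.
So the underlying form is /-do/, and voiced stops become voiceless after a vowel.

/-do/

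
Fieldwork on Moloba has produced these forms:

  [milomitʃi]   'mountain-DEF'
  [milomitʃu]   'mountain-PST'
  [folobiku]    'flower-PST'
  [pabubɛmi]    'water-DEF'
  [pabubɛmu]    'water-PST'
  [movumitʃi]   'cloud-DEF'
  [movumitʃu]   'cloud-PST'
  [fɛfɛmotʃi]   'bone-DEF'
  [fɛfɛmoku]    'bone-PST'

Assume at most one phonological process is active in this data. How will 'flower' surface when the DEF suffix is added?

[folobitʃi]

The root 'bone' surfaces as [fɛfɛmotʃi] and [fɛfɛmoku], with a stem-final [tʃ] ~ [k] alternation.
But 'cloud' keeps [tʃ] in both environments ([movumitʃi], [movumitʃu]), so there is no rule changing /tʃ/ to [k] before the PST suffix.
The underlying segment must be /k/; /k/ becomes palato-alveolar [tʃ] before a front vowel, yielding [tʃ] there.
The one attested form of 'flower', [folobiku], shows underlying /folobik/. Applying the same rule before a front vowel gives [folobitʃi].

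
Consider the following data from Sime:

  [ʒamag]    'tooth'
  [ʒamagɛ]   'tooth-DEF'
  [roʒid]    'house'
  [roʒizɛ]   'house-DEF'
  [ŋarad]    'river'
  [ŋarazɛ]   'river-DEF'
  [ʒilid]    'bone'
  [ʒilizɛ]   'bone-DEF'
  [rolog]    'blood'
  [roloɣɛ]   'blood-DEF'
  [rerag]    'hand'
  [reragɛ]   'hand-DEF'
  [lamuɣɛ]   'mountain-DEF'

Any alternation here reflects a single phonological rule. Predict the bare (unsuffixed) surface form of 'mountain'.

The root 'blood' surfaces as [rolog] and [roloɣɛ], with a stem-final [g] ~ [ɣ] alternation.
But 'tooth' keeps [g] in both environments ([ʒamag], [ʒamagɛ]), so there is no rule changing /g/ to [ɣ] before the DEF suffix.
The alternation reflects word-final hardening: voiced fricatives become stops word-finally. /ɣ/ is underlying.
From [lamuɣɛ] the stem 'mountain' is /lamuɣ/; word-finally this yields [lamug].

[lamug]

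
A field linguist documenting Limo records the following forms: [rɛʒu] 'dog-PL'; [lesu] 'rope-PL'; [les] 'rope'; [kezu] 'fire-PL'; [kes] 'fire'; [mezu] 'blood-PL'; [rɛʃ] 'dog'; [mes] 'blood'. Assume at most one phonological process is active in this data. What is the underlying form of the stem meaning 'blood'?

/mez/

The stem for 'blood' ends in [z] in [mezu] but [s] in [mes].
If /s/ were underlying and a rule turned it into [z] before the PL suffix, 'rope' would also alternate; but it has [s] in both [lesu] and [les].
The underlying segment must be /z/; voiced obstruents become voiceless word-finally, yielding [s] there.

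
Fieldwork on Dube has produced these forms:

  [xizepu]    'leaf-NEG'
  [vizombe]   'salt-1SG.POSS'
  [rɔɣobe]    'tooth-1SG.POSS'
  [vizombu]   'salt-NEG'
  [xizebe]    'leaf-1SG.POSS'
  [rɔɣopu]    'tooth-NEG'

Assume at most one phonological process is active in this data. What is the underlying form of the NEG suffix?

The NEG suffix surfaces as [-bu] and [-pu], depending on the final segment of the stem.
The 1SG.POSS suffix, which begins with [b], is invariant after every stem; so [b] is not altered by any rule here.
The NEG suffix is therefore /-pu/ underlyingly, with post-nasal voicing: voiceless stops become voiced after a nasal.

/-pu/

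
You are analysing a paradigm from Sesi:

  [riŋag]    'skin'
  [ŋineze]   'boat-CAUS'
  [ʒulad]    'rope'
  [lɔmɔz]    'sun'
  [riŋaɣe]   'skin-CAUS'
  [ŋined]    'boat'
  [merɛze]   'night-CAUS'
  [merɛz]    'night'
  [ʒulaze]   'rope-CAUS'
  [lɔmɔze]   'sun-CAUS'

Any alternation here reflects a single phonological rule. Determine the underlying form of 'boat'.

/ŋined/

'boat' shows [d] ~ [z] at the end of the stem ([ŋined] vs [ŋineze]).
The stem 'sun' ([lɔmɔz], [lɔmɔze]) shows [z] unchanged in both environments, so [z] cannot be basic with [d] derived in isolation.
The alternation reflects intervocalic spirantization: voiced stops become fricatives between vowels. /d/ is underlying.
Hence 'boat' is /ŋined/ underlyingly.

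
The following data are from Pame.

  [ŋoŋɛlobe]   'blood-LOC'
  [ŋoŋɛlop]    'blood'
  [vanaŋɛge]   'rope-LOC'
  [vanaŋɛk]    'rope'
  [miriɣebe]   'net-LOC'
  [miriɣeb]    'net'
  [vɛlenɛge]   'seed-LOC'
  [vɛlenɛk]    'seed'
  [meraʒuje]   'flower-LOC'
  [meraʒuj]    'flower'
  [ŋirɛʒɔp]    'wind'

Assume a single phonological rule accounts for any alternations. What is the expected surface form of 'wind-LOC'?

[ŋirɛʒɔbe]

In [ŋoŋɛlobe] and [ŋoŋɛlop] the final segment of 'blood' alternates: [b] ~ [p].
But 'net' keeps [b] in both environments ([miriɣebe], [miriɣeb]), so there is no rule changing /b/ to [p] in isolation.
So /p/ is underlying, and a rule of intervocalic voicing — voiceless stops become voiced between vowels — gives [b].
From [ŋirɛʒɔp] the stem 'wind' is /ŋirɛʒɔp/; between vowels this yields [ŋirɛʒɔbe].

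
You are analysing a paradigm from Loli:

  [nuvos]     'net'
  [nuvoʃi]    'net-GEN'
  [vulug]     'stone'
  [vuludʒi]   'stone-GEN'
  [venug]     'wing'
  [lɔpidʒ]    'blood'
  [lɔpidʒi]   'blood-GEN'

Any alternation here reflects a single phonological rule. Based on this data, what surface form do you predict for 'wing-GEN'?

[venudʒi]

The root 'stone' surfaces as [vulug] and [vuludʒi], with a stem-final [g] ~ [dʒ] alternation.
The stem 'blood' ([lɔpidʒ], [lɔpidʒi]) shows [dʒ] unchanged in both environments, so [dʒ] cannot be basic with [g] derived in isolation.
The underlying segment must be /g/; /g/ and /s/ become palato-alveolar [dʒ] and [ʃ] before a front vowel, yielding [dʒ] there.
From [venug] the stem 'wing' is /venug/; before a front vowel this yields [venudʒi].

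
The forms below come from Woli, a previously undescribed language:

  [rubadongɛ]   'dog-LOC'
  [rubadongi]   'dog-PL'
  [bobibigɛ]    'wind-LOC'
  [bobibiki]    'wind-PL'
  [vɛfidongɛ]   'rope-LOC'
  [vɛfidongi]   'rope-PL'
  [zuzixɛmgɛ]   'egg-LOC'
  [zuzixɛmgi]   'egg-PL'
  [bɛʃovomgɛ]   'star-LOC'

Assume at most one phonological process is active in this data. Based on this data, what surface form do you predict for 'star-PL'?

The PL suffix surfaces as [-gi] and [-ki], depending on the final segment of the stem.
The LOC suffix, which begins with [g], is invariant after every stem; so [g] is not altered by any rule here.
The PL suffix is therefore /-ki/ underlyingly, with post-nasal voicing: voiceless stops become voiced after a nasal.
After 'star', which ends in a nasal, the suffix surfaces as [-gi], giving [bɛʃovomgi].

[bɛʃovomgi]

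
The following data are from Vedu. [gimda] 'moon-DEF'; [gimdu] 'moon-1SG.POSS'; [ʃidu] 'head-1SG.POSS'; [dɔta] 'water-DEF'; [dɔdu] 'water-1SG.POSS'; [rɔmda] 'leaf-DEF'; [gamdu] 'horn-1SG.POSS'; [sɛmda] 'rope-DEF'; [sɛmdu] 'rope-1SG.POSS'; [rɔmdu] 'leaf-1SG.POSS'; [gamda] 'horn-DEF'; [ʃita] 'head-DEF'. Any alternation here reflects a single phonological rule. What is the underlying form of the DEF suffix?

/-ta/

The DEF suffix surfaces as [-da] and [-ta], depending on the final segment of the stem.
The 1SG.POSS suffix, which begins with [d], is invariant after every stem; so [d] is not altered by any rule here.
So the underlying form is /-ta/, and voiceless stops become voiced after a nasal.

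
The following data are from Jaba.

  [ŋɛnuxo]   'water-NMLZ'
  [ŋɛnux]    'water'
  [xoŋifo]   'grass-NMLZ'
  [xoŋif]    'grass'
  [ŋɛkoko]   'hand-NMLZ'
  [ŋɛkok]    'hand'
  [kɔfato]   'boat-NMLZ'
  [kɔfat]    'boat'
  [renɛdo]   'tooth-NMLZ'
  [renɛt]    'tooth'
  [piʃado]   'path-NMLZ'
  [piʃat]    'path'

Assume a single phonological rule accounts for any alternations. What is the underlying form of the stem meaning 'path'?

/piʃad/

The stem for 'path' ends in [d] in [piʃado] but [t] in [piʃat].
If /t/ were underlying and a rule turned it into [d] before the NMLZ suffix, 'boat' would also alternate; but it has [t] in both [kɔfato] and [kɔfat].
Therefore /d/ is basic and [t] is derived by word-final obstruent devoicing (voiced obstruents become voiceless word-finally).
So 'path' = /piʃad/.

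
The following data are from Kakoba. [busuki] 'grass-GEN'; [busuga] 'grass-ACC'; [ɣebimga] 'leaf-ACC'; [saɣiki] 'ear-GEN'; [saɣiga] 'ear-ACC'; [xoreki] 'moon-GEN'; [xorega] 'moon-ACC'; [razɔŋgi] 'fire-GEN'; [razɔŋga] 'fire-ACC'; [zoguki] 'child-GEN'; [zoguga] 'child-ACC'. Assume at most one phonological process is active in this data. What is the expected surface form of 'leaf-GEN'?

[ɣebimgi]

The GEN suffix surfaces as [-gi] and [-ki], depending on the final segment of the stem.
The ACC suffix, which begins with [g], is invariant after every stem; so [g] is not altered by any rule here.
So the underlying form is /-ki/, and voiceless stops become voiced after a nasal.
After 'leaf', which ends in a nasal, the suffix surfaces as [-gi], giving [ɣebimgi].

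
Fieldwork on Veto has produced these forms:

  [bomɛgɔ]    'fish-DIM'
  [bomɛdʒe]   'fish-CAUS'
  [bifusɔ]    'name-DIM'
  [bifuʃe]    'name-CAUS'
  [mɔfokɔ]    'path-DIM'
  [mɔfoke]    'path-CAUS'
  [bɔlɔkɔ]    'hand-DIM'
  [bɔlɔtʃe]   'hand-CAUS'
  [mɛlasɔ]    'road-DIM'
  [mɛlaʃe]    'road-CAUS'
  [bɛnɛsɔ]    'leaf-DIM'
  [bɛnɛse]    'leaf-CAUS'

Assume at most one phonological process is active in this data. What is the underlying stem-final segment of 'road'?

/ʃ/

'road' shows [s] ~ [ʃ] at the end of the stem ([mɛlasɔ] vs [mɛlaʃe]).
The stem 'leaf' ([bɛnɛsɔ], [bɛnɛse]) shows [s] unchanged in both environments, so [s] cannot be basic with [ʃ] derived before the CAUS suffix.
Therefore /ʃ/ is basic and [s] is derived by depalatalization (palato-alveolar /tʃ/, /dʒ/ and /ʃ/ become [k], [g] and [s] when no front vowel follows).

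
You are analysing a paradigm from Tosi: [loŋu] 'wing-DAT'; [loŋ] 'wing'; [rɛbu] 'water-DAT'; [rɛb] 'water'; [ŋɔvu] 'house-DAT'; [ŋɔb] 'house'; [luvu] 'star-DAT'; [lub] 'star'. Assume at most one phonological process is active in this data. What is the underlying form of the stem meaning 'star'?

In [luvu] and [lub] the final segment of 'star' alternates: [v] ~ [b].
The stem 'water' ([rɛbu], [rɛb]) shows [b] unchanged in both environments, so [b] cannot be basic with [v] derived before the DAT suffix.
The alternation reflects word-final hardening: voiced fricatives become stops word-finally. /v/ is underlying.

/luv/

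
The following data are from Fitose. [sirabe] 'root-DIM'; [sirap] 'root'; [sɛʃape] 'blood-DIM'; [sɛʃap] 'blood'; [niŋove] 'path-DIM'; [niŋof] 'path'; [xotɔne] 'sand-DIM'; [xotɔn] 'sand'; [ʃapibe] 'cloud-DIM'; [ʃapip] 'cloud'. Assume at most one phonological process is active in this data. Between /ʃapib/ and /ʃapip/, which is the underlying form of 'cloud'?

In [ʃapibe] and [ʃapip] the final segment of 'cloud' alternates: [b] ~ [p].
The stem 'blood' ([sɛʃape], [sɛʃap]) shows [p] unchanged in both environments, so [p] cannot be basic with [b] derived before the DIM suffix.
The alternation reflects word-final obstruent devoicing: voiced obstruents become voiceless word-finally. /b/ is underlying.

/ʃapib/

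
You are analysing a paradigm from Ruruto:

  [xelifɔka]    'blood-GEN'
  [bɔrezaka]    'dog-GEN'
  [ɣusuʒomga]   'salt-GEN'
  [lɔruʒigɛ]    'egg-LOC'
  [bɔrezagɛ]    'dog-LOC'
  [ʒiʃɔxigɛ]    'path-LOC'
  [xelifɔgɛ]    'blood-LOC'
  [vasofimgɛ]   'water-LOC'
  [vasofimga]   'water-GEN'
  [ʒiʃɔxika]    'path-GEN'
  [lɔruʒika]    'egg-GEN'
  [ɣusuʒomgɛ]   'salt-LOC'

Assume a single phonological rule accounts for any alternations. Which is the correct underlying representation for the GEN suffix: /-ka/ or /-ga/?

The GEN suffix surfaces as [-ga] and [-ka], depending on the final segment of the stem.
The LOC suffix, which begins with [g], is invariant after every stem; so [g] is not altered by any rule here.
The GEN suffix is therefore /-ka/ underlyingly, with post-nasal voicing: voiceless stops become voiced after a nasal.

/-ka/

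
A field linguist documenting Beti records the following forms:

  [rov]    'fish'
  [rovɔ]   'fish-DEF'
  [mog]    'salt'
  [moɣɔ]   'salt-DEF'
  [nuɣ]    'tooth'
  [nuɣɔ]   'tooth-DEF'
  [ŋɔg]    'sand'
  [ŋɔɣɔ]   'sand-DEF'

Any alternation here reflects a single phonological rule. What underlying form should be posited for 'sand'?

/ŋɔg/

The root 'sand' surfaces as [ŋɔg] and [ŋɔɣɔ], with a stem-final [g] ~ [ɣ] alternation.
The stem 'tooth' ([nuɣ], [nuɣɔ]) shows [ɣ] unchanged in both environments, so [ɣ] cannot be basic with [g] derived in isolation.
So /g/ is underlying, and a rule of intervocalic spirantization — voiced stops become fricatives between vowels — gives [ɣ].
Hence 'sand' is /ŋɔg/ underlyingly.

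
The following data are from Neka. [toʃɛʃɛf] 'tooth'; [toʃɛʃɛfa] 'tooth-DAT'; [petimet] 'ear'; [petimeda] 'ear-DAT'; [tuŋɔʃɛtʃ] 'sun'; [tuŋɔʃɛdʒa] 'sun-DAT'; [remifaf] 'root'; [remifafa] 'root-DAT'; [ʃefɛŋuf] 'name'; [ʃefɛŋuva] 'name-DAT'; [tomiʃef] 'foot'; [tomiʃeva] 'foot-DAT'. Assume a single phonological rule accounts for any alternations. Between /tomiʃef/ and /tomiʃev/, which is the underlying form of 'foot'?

In [tomiʃef] and [tomiʃeva] the final segment of 'foot' alternates: [f] ~ [v].
But 'tooth' keeps [f] in both environments ([toʃɛʃɛf], [toʃɛʃɛfa]), so there is no rule changing /f/ to [v] before the DAT suffix.
So /v/ is underlying, and a rule of word-final obstruent devoicing — voiced obstruents become voiceless word-finally — gives [f].

/tomiʃev/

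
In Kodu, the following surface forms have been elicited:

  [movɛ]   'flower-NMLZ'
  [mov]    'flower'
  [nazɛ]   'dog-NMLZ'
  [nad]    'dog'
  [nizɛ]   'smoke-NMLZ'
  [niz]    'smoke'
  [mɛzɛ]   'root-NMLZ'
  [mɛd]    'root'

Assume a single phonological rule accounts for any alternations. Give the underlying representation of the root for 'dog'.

The stem for 'dog' ends in [z] in [nazɛ] but [d] in [nad].
If /z/ were underlying and a rule turned it into [d] in isolation, 'smoke' would also alternate; but it has [z] in both [nizɛ] and [niz].
Therefore /d/ is basic and [z] is derived by intervocalic spirantization (voiced stops become fricatives between vowels).
The underlying form of 'dog' is therefore /nad/.

/nad/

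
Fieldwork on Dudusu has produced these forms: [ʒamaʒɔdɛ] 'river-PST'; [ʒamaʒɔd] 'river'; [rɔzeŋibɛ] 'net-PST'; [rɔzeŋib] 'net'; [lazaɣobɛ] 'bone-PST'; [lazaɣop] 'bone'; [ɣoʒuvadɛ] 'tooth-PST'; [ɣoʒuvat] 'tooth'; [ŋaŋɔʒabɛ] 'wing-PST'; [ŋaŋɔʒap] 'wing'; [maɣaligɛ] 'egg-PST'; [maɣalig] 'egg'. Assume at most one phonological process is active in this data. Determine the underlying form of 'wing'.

The root 'wing' surfaces as [ŋaŋɔʒabɛ] and [ŋaŋɔʒap], with a stem-final [b] ~ [p] alternation.
But 'net' keeps [b] in both environments ([rɔzeŋibɛ], [rɔzeŋib]), so there is no rule changing /b/ to [p] in isolation.
The alternation reflects intervocalic voicing: voiceless stops become voiced between vowels. /p/ is underlying.

/ŋaŋɔʒap/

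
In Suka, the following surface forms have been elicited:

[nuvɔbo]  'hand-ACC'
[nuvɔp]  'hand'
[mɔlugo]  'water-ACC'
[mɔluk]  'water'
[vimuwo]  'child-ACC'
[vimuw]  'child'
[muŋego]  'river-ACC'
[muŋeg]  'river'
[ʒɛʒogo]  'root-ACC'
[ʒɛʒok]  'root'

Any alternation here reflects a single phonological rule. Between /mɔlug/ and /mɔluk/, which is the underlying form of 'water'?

/mɔluk/

'water' shows [g] ~ [k] at the end of the stem ([mɔlugo] vs [mɔluk]).
The stem 'river' ([muŋego], [muŋeg]) shows [g] unchanged in both environments, so [g] cannot be basic with [k] derived in isolation.
Therefore /k/ is basic and [g] is derived by intervocalic voicing (voiceless stops become voiced between vowels).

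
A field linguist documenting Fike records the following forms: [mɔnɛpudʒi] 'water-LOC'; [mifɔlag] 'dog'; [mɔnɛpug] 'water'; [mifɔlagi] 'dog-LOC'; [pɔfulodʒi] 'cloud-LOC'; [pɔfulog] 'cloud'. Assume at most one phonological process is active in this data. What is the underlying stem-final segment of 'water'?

The stem for 'water' ends in [dʒ] in [mɔnɛpudʒi] but [g] in [mɔnɛpug].
The stem 'dog' ([mifɔlagi], [mifɔlag]) shows [g] unchanged in both environments, so [g] cannot be basic with [dʒ] derived before the LOC suffix.
So /dʒ/ is underlying, and a rule of depalatalization — palato-alveolar /dʒ/ becomes [g] when no front vowel follows — gives [g].

/dʒ/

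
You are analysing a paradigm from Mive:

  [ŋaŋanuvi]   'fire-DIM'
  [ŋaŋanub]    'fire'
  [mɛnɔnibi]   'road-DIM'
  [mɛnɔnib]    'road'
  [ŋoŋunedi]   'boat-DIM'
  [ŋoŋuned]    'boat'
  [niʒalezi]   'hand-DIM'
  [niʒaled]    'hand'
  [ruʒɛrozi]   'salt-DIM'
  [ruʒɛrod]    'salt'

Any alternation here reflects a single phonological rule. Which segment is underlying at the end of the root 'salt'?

/z/

The root 'salt' surfaces as [ruʒɛrozi] and [ruʒɛrod], with a stem-final [z] ~ [d] alternation.
The stem 'boat' ([ŋoŋunedi], [ŋoŋuned]) shows [d] unchanged in both environments, so [d] cannot be basic with [z] derived before the DIM suffix.
So /z/ is underlying, and a rule of word-final hardening — voiced fricatives become stops word-finally — gives [d].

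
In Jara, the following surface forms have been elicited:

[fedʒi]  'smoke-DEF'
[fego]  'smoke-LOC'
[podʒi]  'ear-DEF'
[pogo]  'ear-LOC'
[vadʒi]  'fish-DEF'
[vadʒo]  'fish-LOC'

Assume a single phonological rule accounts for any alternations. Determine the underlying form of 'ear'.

The root 'ear' surfaces as [podʒi] and [pogo], with a stem-final [dʒ] ~ [g] alternation.
Compare 'fish', with invariant [dʒ] in [vadʒi] and [vadʒo]: an analysis with underlying /dʒ/ and a rule producing [g] before the LOC suffix would wrongly predict alternation here too.
So /g/ is underlying, and a rule of palatalization before a front vowel — /g/ becomes palato-alveolar [dʒ] before a front vowel — gives [dʒ].

/pog/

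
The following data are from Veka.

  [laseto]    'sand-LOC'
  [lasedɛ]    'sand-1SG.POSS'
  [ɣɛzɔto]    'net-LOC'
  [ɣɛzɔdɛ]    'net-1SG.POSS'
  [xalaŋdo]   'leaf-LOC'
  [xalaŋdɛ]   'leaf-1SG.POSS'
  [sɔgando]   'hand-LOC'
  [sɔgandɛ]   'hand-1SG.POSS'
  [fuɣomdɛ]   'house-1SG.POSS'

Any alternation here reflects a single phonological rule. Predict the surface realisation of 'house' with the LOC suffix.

The LOC suffix surfaces as [-do] and [-to], depending on the final segment of the stem.
By contrast the 1SG.POSS suffix keeps its initial [d] throughout — that segment must be underlying.
The LOC suffix is therefore /-to/ underlyingly, with post-nasal voicing: voiceless stops become voiced after a nasal.
After 'house', which ends in a nasal, the suffix surfaces as [-do], giving [fuɣomdo].

[fuɣomdo]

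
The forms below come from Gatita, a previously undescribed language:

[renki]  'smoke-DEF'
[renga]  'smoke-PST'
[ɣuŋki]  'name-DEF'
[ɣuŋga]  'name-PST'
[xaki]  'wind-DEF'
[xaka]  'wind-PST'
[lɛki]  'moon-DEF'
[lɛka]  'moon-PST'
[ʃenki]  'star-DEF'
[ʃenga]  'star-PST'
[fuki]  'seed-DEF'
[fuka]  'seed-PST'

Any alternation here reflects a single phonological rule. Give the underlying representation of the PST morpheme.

The PST suffix surfaces as [-ga] and [-ka], depending on the final segment of the stem.
By contrast the DEF suffix keeps its initial [k] throughout — that segment must be underlying.
So the underlying form is /-ga/, and voiced stops become voiceless after a vowel.

/-ga/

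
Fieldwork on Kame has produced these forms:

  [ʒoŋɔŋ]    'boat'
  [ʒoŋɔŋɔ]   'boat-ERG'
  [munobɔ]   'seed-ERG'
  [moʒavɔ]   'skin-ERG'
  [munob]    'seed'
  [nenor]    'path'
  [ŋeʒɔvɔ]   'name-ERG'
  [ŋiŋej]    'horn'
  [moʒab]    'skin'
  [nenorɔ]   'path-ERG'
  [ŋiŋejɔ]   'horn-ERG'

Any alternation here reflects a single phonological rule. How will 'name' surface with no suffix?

'skin' shows [v] ~ [b] at the end of the stem ([moʒavɔ] vs [moʒab]).
But 'seed' keeps [b] in both environments ([munobɔ], [munob]), so there is no rule changing /b/ to [v] before the ERG suffix.
The alternation reflects word-final hardening: voiced fricatives become stops word-finally. /v/ is underlying.
The one attested form of 'name', [ŋeʒɔvɔ], shows underlying /ŋeʒɔv/. Applying the same rule word-finally gives [ŋeʒɔb].

[ŋeʒɔb]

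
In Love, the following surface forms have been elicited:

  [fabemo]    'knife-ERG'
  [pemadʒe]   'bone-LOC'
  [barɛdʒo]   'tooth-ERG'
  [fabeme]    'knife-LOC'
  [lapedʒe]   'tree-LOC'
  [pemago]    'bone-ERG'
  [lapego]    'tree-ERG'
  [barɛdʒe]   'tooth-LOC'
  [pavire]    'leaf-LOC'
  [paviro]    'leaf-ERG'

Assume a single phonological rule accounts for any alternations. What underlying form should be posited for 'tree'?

The stem for 'tree' ends in [dʒ] in [lapedʒe] but [g] in [lapego].
If /dʒ/ were underlying and a rule turned it into [g] before the ERG suffix, 'tooth' would also alternate; but it has [dʒ] in both [barɛdʒe] and [barɛdʒo].
The alternation reflects palatalization before a front vowel: /g/ becomes palato-alveolar [dʒ] before a front vowel. /g/ is underlying.

/lapeg/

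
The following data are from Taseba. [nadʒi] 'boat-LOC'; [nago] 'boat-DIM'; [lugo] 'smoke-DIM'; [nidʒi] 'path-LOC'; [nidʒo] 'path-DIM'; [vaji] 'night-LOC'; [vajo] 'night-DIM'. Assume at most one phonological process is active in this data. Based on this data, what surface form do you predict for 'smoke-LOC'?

[ludʒi]

The root 'boat' surfaces as [nadʒi] and [nago], with a stem-final [dʒ] ~ [g] alternation.
If /dʒ/ were underlying and a rule turned it into [g] before the DIM suffix, 'path' would also alternate; but it has [dʒ] in both [nidʒi] and [nidʒo].
The underlying segment must be /g/; /g/ becomes palato-alveolar [dʒ] before a front vowel, yielding [dʒ] there.
The one attested form of 'smoke', [lugo], shows underlying /lug/. Applying the same rule before a front vowel gives [ludʒi].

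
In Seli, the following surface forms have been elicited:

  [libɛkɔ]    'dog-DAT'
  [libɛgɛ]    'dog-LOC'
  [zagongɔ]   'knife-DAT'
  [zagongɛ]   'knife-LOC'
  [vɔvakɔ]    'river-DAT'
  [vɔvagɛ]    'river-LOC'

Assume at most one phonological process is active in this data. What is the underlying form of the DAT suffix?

/-kɔ/

The DAT morpheme has two allomorphs, [-gɔ] and [-kɔ].
By contrast the LOC suffix keeps its initial [g] throughout — that segment must be underlying.
So the underlying form is /-kɔ/, and voiceless stops become voiced after a nasal.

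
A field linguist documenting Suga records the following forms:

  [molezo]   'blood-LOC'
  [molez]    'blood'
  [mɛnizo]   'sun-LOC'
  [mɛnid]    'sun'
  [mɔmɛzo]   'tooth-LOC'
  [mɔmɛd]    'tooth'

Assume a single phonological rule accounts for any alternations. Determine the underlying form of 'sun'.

The stem for 'sun' ends in [z] in [mɛnizo] but [d] in [mɛnid].
If /z/ were underlying and a rule turned it into [d] in isolation, 'blood' would also alternate; but it has [z] in both [molezo] and [molez].
The alternation reflects intervocalic spirantization: voiced stops become fricatives between vowels. /d/ is underlying.

/mɛnid/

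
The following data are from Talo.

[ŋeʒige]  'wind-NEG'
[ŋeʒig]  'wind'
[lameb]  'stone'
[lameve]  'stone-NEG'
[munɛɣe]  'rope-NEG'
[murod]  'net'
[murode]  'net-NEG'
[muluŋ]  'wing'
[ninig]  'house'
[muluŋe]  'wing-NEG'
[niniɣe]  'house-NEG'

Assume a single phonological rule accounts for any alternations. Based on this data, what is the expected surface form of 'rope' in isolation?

The root 'house' surfaces as [niniɣe] and [ninig], with a stem-final [ɣ] ~ [g] alternation.
Compare 'wind', with invariant [g] in [ŋeʒige] and [ŋeʒig]: an analysis with underlying /g/ and a rule producing [ɣ] before the NEG suffix would wrongly predict alternation here too.
Therefore /ɣ/ is basic and [g] is derived by word-final hardening (voiced fricatives become stops word-finally).
From [munɛɣe] the stem 'rope' is /munɛɣ/; word-finally this yields [munɛg].

[munɛg]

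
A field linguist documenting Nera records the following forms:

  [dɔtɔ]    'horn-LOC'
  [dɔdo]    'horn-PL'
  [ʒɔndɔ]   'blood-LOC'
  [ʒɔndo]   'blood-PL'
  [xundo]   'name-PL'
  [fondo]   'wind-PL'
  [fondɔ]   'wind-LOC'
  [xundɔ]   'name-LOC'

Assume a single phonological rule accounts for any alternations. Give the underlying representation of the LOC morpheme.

The LOC morpheme has two allomorphs, [-dɔ] and [-tɔ].
By contrast the PL suffix keeps its initial [d] throughout — that segment must be underlying.
So the underlying form is /-tɔ/, and voiceless stops become voiced after a nasal.

/-tɔ/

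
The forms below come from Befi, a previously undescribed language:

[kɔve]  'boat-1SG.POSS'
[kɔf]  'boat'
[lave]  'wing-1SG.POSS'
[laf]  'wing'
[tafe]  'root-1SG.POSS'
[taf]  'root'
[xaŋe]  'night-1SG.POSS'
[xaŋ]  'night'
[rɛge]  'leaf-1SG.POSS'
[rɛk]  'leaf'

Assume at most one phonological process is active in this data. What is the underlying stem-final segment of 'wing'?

'wing' shows [v] ~ [f] at the end of the stem ([lave] vs [laf]).
Compare 'root', with invariant [f] in [tafe] and [taf]: an analysis with underlying /f/ and a rule producing [v] before the 1SG.POSS suffix would wrongly predict alternation here too.
The underlying segment must be /v/; voiced obstruents become voiceless word-finally, yielding [f] there.

/v/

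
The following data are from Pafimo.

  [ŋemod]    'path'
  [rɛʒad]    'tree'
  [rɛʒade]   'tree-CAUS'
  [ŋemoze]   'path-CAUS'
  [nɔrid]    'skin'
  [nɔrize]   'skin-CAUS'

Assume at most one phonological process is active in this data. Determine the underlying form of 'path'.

/ŋemoz/

The root 'path' surfaces as [ŋemod] and [ŋemoze], with a stem-final [d] ~ [z] alternation.
The stem 'tree' ([rɛʒad], [rɛʒade]) shows [d] unchanged in both environments, so [d] cannot be basic with [z] derived before the CAUS suffix.
So /z/ is underlying, and a rule of word-final hardening — voiced fricatives become stops word-finally — gives [d].
Hence 'path' is /ŋemoz/ underlyingly.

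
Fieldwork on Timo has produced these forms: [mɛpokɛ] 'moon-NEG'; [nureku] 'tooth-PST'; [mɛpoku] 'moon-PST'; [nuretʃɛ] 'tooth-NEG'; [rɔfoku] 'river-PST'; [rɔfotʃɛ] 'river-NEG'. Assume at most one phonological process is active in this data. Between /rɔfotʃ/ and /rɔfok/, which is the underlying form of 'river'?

/rɔfotʃ/

The stem for 'river' ends in [tʃ] in [rɔfotʃɛ] but [k] in [rɔfoku].
Compare 'moon', with invariant [k] in [mɛpokɛ] and [mɛpoku]: an analysis with underlying /k/ and a rule producing [tʃ] before the NEG suffix would wrongly predict alternation here too.
The underlying segment must be /tʃ/; palato-alveolar /tʃ/ becomes [k] when no front vowel follows, yielding [k] there.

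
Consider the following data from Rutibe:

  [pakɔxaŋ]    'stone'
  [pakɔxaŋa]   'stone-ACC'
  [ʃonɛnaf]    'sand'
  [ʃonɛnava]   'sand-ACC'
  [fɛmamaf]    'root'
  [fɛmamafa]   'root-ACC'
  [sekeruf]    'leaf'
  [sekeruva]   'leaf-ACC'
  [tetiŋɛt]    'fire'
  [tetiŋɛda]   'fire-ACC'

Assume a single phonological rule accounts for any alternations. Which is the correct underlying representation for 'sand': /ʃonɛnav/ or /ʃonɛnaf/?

The root 'sand' surfaces as [ʃonɛnaf] and [ʃonɛnava], with a stem-final [f] ~ [v] alternation.
But 'root' keeps [f] in both environments ([fɛmamaf], [fɛmamafa]), so there is no rule changing /f/ to [v] before the ACC suffix.
Therefore /v/ is basic and [f] is derived by word-final obstruent devoicing (voiced obstruents become voiceless word-finally).

/ʃonɛnav/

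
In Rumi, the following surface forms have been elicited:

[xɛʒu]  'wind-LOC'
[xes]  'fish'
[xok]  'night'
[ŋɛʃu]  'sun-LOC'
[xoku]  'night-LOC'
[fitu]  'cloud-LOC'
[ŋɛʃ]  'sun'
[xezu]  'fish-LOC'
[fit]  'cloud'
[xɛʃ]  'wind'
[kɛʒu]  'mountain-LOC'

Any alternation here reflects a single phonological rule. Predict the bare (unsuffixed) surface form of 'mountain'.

[kɛʃ]

In [xɛʒu] and [xɛʃ] the final segment of 'wind' alternates: [ʒ] ~ [ʃ].
The stem 'sun' ([ŋɛʃu], [ŋɛʃ]) shows [ʃ] unchanged in both environments, so [ʃ] cannot be basic with [ʒ] derived before the LOC suffix.
Therefore /ʒ/ is basic and [ʃ] is derived by word-final obstruent devoicing (voiced obstruents become voiceless word-finally).
The one attested form of 'mountain', [kɛʒu], shows underlying /kɛʒ/. Applying the same rule word-finally gives [kɛʃ].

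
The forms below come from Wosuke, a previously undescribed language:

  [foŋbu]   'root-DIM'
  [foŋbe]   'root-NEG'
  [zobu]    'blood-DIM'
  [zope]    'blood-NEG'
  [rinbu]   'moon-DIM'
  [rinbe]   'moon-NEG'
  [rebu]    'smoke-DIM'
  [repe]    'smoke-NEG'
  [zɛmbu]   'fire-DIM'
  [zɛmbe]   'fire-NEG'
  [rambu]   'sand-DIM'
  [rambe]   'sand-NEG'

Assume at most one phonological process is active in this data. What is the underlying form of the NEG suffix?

The NEG morpheme has two allomorphs, [-be] and [-pe].
By contrast the DIM suffix keeps its initial [b] throughout — that segment must be underlying.
So the underlying form is /-pe/, and voiceless stops become voiced after a nasal.

/-pe/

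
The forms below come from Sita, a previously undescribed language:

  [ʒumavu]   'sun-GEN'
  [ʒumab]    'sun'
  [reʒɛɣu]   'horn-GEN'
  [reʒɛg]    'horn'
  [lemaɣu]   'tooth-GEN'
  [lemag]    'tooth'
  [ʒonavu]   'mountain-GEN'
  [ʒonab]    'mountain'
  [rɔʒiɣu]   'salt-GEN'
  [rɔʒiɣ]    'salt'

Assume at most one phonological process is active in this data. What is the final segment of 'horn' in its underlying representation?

/g/

In [reʒɛɣu] and [reʒɛg] the final segment of 'horn' alternates: [ɣ] ~ [g].
But 'salt' keeps [ɣ] in both environments ([rɔʒiɣu], [rɔʒiɣ]), so there is no rule changing /ɣ/ to [g] in isolation.
So /g/ is underlying, and a rule of intervocalic spirantization — voiced stops become fricatives between vowels — gives [ɣ].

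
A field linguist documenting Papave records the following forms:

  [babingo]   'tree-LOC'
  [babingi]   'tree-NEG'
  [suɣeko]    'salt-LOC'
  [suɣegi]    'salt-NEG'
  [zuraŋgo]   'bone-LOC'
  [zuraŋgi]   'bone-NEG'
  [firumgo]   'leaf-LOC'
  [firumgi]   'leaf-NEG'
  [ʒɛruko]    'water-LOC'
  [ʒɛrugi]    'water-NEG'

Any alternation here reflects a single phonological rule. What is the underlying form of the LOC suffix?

The LOC morpheme has two allomorphs, [-go] and [-ko].
By contrast the NEG suffix keeps its initial [g] throughout — that segment must be underlying.
So the underlying form is /-ko/, and voiceless stops become voiced after a nasal.

/-ko/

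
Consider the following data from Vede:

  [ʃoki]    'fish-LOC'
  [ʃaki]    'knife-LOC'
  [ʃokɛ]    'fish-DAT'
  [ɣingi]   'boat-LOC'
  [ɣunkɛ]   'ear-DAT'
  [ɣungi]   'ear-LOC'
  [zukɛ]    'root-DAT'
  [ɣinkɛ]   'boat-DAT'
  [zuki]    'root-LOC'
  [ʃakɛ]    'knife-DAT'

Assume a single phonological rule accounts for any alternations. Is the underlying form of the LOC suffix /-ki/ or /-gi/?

/-gi/

The LOC suffix surfaces as [-gi] and [-ki], depending on the final segment of the stem.
The DAT suffix, which begins with [k], is invariant after every stem; so [k] is not altered by any rule here.
So the underlying form is /-gi/, and voiced stops become voiceless after a vowel.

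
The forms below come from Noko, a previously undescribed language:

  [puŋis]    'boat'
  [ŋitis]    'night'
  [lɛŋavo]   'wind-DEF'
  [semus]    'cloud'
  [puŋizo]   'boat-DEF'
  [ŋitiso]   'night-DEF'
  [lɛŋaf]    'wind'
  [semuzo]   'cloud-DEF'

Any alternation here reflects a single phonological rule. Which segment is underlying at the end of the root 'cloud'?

The root 'cloud' surfaces as [semus] and [semuzo], with a stem-final [s] ~ [z] alternation.
If /s/ were underlying and a rule turned it into [z] before the DEF suffix, 'night' would also alternate; but it has [s] in both [ŋitis] and [ŋitiso].
The alternation reflects word-final obstruent devoicing: voiced obstruents become voiceless word-finally. /z/ is underlying.

/z/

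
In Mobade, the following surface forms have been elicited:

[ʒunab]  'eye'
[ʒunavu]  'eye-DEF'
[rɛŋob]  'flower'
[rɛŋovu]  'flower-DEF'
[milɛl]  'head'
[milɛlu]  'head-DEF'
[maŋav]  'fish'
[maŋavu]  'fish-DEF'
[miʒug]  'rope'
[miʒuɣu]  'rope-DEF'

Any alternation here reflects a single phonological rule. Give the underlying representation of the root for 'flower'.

'flower' shows [b] ~ [v] at the end of the stem ([rɛŋob] vs [rɛŋovu]).
But 'fish' keeps [v] in both environments ([maŋav], [maŋavu]), so there is no rule changing /v/ to [b] in isolation.
The underlying segment must be /b/; voiced stops become fricatives between vowels, yielding [v] there.
Hence 'flower' is /rɛŋob/ underlyingly.

/rɛŋob/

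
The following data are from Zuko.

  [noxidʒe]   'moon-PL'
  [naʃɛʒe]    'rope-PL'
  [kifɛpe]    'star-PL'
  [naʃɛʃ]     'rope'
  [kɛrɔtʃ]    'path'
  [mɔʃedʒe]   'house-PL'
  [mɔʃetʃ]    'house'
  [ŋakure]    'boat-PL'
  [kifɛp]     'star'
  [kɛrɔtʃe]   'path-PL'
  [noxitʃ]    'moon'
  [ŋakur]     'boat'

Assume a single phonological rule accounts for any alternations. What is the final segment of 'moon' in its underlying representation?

The root 'moon' surfaces as [noxitʃ] and [noxidʒe], with a stem-final [tʃ] ~ [dʒ] alternation.
But 'path' keeps [tʃ] in both environments ([kɛrɔtʃ], [kɛrɔtʃe]), so there is no rule changing /tʃ/ to [dʒ] before the PL suffix.
The underlying segment must be /dʒ/; voiced obstruents become voiceless word-finally, yielding [tʃ] there.

/dʒ/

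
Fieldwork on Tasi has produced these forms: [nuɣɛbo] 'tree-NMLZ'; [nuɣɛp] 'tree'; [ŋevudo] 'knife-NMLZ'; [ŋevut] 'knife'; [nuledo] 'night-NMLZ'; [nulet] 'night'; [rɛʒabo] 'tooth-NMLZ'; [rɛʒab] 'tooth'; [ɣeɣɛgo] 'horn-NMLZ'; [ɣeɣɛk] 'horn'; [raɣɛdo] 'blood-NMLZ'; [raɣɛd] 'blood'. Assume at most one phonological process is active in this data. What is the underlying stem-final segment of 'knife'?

/t/

'knife' shows [d] ~ [t] at the end of the stem ([ŋevudo] vs [ŋevut]).
But 'blood' keeps [d] in both environments ([raɣɛdo], [raɣɛd]), so there is no rule changing /d/ to [t] in isolation.
The underlying segment must be /t/; voiceless stops become voiced between vowels, yielding [d] there.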